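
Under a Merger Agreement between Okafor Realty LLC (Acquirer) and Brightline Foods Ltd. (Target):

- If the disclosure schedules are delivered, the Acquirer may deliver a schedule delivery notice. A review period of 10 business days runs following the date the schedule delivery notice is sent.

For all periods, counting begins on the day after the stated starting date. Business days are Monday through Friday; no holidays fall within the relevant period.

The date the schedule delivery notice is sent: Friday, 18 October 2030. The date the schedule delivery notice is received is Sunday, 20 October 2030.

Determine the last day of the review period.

1 November 2030

The last day of the review period: 10 business days after Friday, 18 October 2030, skipping weekends — Oct 21, Oct 22, Oct 23, Oct 24, Oct 25, Oct 28, Oct 29, Oct 30, Oct 31, Nov 1 — lands on Friday, 1 November 2030.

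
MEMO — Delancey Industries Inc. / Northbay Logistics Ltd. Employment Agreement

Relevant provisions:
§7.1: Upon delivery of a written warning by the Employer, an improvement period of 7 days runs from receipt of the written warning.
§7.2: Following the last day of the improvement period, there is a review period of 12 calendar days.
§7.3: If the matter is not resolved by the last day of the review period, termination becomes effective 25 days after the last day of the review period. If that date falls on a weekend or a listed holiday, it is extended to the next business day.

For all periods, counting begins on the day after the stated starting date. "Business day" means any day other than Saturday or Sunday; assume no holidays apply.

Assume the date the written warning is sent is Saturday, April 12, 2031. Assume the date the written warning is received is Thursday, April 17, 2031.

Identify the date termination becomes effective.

Adding 7 calendar days to April 17, 2031 gives April 24, 2031, which is the last day of the improvement period.
The last day of the review period: 12 calendar days after April 24, 2031 is May 6, 2031.
Adding 25 calendar days to May 6, 2031 gives May 31, 2031, which is the date termination becomes effective. That falls on a Saturday, so it rolls to the next business day, Monday, June 2, 2031.

June 2, 2031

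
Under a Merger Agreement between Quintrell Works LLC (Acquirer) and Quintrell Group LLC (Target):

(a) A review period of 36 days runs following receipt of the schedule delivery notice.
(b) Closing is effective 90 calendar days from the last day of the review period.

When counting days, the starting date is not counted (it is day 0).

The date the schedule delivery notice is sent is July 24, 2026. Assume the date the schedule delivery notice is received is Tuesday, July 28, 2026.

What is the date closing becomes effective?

The last day of the review period: July 28, 2026 + 36 days = September 2, 2026.
Adding 90 calendar days to September 2, 2026 gives December 1, 2026, which is the date closing becomes effective.

December 1, 2026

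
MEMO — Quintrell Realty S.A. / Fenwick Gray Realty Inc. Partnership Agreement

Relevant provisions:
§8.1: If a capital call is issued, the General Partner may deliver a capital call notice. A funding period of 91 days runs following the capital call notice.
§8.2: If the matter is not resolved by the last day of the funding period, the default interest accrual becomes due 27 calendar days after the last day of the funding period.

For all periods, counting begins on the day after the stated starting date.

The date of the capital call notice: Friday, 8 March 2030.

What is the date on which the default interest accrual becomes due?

4 July 2030

Adding 91 calendar days to 8 March 2030 gives 7 June 2030, which is the last day of the funding period.
The date on which the default interest accrual becomes due: 7 June 2030 + 27 days = 4 July 2030.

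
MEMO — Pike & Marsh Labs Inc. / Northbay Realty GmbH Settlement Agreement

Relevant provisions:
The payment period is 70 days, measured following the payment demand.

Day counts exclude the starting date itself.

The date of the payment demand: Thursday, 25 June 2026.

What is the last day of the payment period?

Adding 70 calendar days to 25 June 2026 gives 3 September 2026, which is the last day of the payment period.

3 September 2026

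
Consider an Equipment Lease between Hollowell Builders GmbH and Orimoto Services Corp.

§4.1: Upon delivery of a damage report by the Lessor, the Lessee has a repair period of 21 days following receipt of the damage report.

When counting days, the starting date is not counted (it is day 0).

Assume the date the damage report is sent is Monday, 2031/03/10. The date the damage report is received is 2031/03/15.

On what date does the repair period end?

2031/04/05

The last day of the repair period: 21 calendar days after 2031/03/15 is 2031/04/05.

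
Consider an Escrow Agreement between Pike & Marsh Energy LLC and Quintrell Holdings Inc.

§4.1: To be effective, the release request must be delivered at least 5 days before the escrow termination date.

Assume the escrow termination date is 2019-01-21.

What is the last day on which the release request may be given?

2019-01-21 minus 5 days is 2019-01-16.

2019-01-16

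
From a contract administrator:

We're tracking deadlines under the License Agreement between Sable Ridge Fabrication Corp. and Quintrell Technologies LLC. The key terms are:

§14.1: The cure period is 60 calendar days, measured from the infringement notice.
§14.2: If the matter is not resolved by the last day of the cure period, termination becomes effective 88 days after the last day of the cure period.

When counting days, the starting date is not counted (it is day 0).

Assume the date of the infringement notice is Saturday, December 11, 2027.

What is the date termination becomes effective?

May 7, 2028

The last day of the cure period: December 11, 2027 + 60 days = February 9, 2028.
Adding 88 calendar days to February 9, 2028 gives May 7, 2028, which is the date termination becomes effective.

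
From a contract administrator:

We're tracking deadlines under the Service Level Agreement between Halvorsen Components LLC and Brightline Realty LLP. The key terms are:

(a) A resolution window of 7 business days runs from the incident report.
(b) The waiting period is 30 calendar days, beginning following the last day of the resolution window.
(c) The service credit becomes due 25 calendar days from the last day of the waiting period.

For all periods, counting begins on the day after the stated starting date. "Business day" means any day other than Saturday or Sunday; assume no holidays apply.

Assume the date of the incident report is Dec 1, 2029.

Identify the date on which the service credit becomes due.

Feb 4, 2030

The last day of the resolution window: counting 7 business days from Saturday, Dec 1, 2029 (Dec 3, Dec 4, Dec 5, Dec 6, Dec 7, Dec 10, Dec 11, skipping weekends) reaches Tuesday, Dec 11, 2029.
The last day of the waiting period: 30 calendar days after Dec 11, 2029 is Jan 10, 2030.
The date on which the service credit becomes due: 25 calendar days after Jan 10, 2030 is Feb 4, 2030.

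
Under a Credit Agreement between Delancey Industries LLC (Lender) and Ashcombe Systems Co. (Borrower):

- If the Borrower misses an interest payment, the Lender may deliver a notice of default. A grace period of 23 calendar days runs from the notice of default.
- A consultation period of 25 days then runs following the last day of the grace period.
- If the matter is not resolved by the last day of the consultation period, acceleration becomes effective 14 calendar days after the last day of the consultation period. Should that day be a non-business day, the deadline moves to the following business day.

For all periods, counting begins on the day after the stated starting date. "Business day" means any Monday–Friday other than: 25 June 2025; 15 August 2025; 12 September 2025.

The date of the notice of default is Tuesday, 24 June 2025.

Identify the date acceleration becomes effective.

25 August 2025

The last day of the grace period: 23 calendar days after 24 June 2025 is 17 July 2025.
The last day of the consultation period: 17 July 2025 + 25 days = 11 August 2025.
The date acceleration becomes effective: 14 calendar days after 11 August 2025 is 25 August 2025. 25 August 2025 is a Monday and is not a listed holiday, so no roll-forward applies.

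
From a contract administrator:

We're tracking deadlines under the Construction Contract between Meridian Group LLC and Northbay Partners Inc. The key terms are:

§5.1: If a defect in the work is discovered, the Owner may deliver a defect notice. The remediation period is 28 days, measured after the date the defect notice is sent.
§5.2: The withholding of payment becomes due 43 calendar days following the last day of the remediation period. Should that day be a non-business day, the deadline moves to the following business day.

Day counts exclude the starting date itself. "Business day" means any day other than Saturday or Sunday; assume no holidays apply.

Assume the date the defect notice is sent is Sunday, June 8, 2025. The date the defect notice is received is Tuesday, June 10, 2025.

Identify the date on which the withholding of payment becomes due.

Adding 28 calendar days to June 8, 2025 gives July 6, 2025, which is the last day of the remediation period.
The date on which the withholding of payment becomes due: 43 calendar days after July 6, 2025 is August 18, 2025. August 18, 2025 is a Monday, so no roll-forward applies.

August 18, 2025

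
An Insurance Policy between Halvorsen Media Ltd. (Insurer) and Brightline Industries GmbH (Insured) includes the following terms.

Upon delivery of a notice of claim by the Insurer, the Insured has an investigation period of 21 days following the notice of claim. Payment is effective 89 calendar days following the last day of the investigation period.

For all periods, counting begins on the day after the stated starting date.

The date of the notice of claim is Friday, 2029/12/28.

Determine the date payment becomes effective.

Adding 21 calendar days to 2029/12/28 gives 2030/01/18, which is the last day of the investigation period.
Adding 89 calendar days to 2030/01/18 gives 2030/04/17, which is the date payment becomes effective.

2030/04/17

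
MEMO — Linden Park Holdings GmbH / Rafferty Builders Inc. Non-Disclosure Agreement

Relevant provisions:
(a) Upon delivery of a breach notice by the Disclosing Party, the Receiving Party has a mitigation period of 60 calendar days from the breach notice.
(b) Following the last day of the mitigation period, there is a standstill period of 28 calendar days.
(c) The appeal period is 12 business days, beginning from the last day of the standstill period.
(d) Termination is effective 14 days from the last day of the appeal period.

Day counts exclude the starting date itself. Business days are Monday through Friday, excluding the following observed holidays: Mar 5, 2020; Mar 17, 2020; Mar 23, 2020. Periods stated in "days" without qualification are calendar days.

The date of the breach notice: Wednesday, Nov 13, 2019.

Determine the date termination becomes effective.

Mar 10, 2020

The last day of the mitigation period: 60 calendar days after Nov 13, 2019 is Jan 12, 2020.
The last day of the standstill period: Jan 12, 2020 + 28 days = Feb 9, 2020.
The last day of the appeal period: 12 business days after Sunday, Feb 9, 2020, skipping weekends — Feb 10, Feb 11, Feb 12, Feb 13, …, Feb 21, Feb 24, Feb 25 — lands on Tuesday, Feb 25, 2020.
The date termination becomes effective: Feb 25, 2020 + 14 days = Mar 10, 2020.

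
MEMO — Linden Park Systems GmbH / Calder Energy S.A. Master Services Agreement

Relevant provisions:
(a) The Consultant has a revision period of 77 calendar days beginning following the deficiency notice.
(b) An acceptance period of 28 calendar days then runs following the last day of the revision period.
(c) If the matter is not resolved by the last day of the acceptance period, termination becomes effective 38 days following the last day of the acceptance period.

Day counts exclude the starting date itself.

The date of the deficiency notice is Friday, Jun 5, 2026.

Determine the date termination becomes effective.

Oct 26, 2026

The last day of the revision period: 77 calendar days after Jun 5, 2026 is Aug 21, 2026.
The last day of the acceptance period: 28 calendar days after Aug 21, 2026 is Sep 18, 2026.
Adding 38 calendar days to Sep 18, 2026 gives Oct 26, 2026, which is the date termination becomes effective.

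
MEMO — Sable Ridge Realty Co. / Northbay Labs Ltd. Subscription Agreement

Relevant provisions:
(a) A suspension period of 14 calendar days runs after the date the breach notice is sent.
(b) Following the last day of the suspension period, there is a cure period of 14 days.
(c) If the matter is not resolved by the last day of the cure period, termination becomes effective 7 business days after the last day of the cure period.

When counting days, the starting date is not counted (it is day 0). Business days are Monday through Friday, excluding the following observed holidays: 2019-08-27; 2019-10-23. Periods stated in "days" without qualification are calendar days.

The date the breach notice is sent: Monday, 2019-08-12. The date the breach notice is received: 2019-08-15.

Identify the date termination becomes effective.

2019-09-18

The last day of the suspension period: 2019-08-12 + 14 days = 2019-08-26.
Adding 14 calendar days to 2019-08-26 gives 2019-09-09, which is the last day of the cure period.
The date termination becomes effective: 7 business days after Monday, 2019-09-09, skipping weekends — Sep 10, Sep 11, Sep 12, Sep 13, Sep 16, Sep 17, Sep 18 — lands on Wednesday, 2019-09-18.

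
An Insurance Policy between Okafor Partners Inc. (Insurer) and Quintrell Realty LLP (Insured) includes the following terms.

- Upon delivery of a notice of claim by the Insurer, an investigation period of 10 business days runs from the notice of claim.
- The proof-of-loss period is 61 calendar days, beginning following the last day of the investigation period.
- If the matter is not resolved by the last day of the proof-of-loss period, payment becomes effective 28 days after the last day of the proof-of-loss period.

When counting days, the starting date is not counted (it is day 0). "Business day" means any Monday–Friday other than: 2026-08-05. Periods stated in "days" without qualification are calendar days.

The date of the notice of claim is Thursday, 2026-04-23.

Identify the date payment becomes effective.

The last day of the investigation period: 10 business days after Thursday, 2026-04-23, skipping weekends — Apr 24, Apr 27, Apr 28, Apr 29, Apr 30, May 1, May 4, May 5, May 6, May 7 — lands on Thursday, 2026-05-07.
Adding 61 calendar days to 2026-05-07 gives 2026-07-07, which is the last day of the proof-of-loss period.
The date payment becomes effective: 28 calendar days after 2026-07-07 is 2026-08-04.

2026-08-04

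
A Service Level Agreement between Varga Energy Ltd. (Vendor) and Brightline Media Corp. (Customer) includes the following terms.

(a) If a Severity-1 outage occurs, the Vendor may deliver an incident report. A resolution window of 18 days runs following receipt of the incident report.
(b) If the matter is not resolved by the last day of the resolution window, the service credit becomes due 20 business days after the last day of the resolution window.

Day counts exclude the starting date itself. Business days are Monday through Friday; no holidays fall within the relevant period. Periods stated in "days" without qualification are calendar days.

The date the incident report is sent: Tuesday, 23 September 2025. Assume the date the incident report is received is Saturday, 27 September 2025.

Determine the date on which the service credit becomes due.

The last day of the resolution window: 27 September 2025 + 18 days = 15 October 2025.
The date on which the service credit becomes due: 20 business days after Wednesday, 15 October 2025, skipping weekends — Oct 16, Oct 17, Oct 20, Oct 21, …, Nov 10, Nov 11, Nov 12 — lands on Wednesday, 12 November 2025.

12 November 2025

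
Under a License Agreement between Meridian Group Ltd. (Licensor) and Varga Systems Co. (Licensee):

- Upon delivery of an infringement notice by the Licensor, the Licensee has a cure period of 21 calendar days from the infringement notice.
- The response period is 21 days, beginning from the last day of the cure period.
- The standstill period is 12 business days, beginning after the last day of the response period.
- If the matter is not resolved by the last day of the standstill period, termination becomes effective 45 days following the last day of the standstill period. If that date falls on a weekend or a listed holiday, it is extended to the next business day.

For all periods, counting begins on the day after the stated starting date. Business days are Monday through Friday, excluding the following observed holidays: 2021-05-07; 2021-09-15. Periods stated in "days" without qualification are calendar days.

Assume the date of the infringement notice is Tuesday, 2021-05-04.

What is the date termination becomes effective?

2021-08-16

The last day of the cure period: 2021-05-04 + 21 days = 2021-05-25.
Adding 21 calendar days to 2021-05-25 gives 2021-06-15, which is the last day of the response period.
The last day of the standstill period: counting 12 business days from Tuesday, 2021-06-15 (Jun 16, Jun 17, Jun 18, Jun 21, …, Jun 29, Jun 30, Jul 1, skipping weekends) reaches Thursday, 2021-07-01.
The date termination becomes effective: 2021-07-01 + 45 days = 2021-08-15. That falls on a Sunday, so it rolls to the next business day, Monday, 2021-08-16.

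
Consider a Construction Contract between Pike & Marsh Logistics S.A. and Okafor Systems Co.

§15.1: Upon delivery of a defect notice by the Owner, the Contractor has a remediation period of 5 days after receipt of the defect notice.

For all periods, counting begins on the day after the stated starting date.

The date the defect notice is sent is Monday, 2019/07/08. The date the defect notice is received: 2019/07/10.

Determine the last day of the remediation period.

The last day of the remediation period: 2019/07/10 + 5 days = 2019/07/15.

2019/07/15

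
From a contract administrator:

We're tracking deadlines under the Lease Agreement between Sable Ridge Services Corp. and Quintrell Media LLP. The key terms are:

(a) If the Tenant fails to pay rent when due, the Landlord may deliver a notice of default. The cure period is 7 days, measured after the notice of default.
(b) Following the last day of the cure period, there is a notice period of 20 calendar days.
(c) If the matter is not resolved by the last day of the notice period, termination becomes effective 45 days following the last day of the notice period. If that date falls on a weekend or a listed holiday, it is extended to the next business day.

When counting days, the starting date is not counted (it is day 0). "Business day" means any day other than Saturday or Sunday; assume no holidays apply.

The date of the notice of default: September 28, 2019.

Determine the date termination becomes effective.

Adding 7 calendar days to September 28, 2019 gives October 5, 2019, which is the last day of the cure period.
The last day of the notice period: 20 calendar days after October 5, 2019 is October 25, 2019.
Adding 45 calendar days to October 25, 2019 gives December 9, 2019, which is the date termination becomes effective. December 9, 2019 is a Monday, so no roll-forward applies.

December 9, 2019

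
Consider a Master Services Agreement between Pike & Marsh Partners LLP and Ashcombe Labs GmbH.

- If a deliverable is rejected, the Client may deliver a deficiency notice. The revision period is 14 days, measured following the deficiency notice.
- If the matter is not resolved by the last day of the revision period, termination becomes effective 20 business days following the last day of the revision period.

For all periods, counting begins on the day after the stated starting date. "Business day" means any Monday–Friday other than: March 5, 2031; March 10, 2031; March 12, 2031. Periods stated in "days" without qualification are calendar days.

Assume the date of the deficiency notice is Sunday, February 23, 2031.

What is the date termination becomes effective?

Adding 14 calendar days to February 23, 2031 gives March 9, 2031, which is the last day of the revision period.
The date termination becomes effective: counting 20 business days from Sunday, March 9, 2031 (Mar 11, Mar 13, Mar 14, Mar 17, …, Apr 4, Apr 7, Apr 8, skipping weekends and the listed holidays on Mar 10, Mar 12) reaches Tuesday, April 8, 2031.

April 8, 2031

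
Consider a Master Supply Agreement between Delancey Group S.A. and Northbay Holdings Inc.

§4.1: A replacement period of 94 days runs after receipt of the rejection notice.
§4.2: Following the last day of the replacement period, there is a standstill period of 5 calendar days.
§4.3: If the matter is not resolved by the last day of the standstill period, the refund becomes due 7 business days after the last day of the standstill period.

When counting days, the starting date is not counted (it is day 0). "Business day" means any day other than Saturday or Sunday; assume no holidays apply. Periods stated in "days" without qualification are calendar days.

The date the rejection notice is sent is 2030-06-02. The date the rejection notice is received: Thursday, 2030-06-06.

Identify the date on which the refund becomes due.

2030-09-24

The last day of the replacement period: 2030-06-06 + 94 days = 2030-09-08.
The last day of the standstill period: 2030-09-08 + 5 days = 2030-09-13.
From Friday, 2030-09-13, 7 business days (Sep 16, Sep 17, Sep 18, Sep 19, Sep 20, Sep 23, Sep 24, skipping weekends) brings us to Tuesday, 2030-09-24, which is the date on which the refund becomes due.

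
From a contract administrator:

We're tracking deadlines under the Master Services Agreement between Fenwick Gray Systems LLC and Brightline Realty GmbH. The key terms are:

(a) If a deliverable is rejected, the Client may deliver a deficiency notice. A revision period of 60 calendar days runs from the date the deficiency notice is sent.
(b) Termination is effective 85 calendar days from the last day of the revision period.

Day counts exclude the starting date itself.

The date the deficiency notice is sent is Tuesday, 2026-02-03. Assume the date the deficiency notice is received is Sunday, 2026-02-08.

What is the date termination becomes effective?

The last day of the revision period: 60 calendar days after 2026-02-03 is 2026-04-04.
Adding 85 calendar days to 2026-04-04 gives 2026-06-28, which is the date termination becomes effective.

2026-06-28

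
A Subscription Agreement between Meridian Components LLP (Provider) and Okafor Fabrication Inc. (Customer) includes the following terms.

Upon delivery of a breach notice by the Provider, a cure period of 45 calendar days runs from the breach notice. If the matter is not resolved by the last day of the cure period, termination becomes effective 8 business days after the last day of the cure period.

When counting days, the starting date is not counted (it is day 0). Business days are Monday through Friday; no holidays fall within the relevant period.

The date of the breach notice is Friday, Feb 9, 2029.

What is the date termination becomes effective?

Apr 5, 2029

The last day of the cure period: Feb 9, 2029 + 45 days = Mar 26, 2029.
The date termination becomes effective: 8 business days after Monday, Mar 26, 2029, skipping weekends — Mar 27, Mar 28, Mar 29, Mar 30, Apr 2, Apr 3, Apr 4, Apr 5 — lands on Thursday, Apr 5, 2029.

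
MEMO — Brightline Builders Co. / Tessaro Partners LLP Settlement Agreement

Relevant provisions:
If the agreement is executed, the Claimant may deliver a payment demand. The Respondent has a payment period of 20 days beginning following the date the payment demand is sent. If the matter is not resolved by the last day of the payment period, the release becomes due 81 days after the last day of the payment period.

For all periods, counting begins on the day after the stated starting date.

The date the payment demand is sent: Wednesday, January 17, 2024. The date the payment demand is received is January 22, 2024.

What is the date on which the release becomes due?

April 27, 2024

The last day of the payment period: 20 calendar days after January 17, 2024 is February 6, 2024.
The date on which the release becomes due: 81 calendar days after February 6, 2024 is April 27, 2024.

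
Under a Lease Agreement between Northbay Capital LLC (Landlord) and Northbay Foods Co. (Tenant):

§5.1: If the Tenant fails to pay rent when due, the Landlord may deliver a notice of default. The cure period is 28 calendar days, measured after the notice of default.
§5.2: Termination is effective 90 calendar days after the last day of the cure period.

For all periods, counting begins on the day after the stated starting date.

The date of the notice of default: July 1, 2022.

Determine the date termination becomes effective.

October 27, 2022

The last day of the cure period: July 1, 2022 + 28 days = July 29, 2022.
The date termination becomes effective: July 29, 2022 + 90 days = October 27, 2022.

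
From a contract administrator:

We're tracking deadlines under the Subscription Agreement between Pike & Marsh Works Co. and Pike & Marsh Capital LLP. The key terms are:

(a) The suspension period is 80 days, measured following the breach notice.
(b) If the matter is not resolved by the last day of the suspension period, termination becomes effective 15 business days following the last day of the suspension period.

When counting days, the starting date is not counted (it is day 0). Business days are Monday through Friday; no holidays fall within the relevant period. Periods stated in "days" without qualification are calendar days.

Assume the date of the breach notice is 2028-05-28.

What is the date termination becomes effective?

The last day of the suspension period: 2028-05-28 + 80 days = 2028-08-16.
The date termination becomes effective: 15 business days after Wednesday, 2028-08-16, skipping weekends — Aug 17, Aug 18, Aug 21, Aug 22, …, Sep 4, Sep 5, Sep 6 — lands on Wednesday, 2028-09-06.

2028-09-06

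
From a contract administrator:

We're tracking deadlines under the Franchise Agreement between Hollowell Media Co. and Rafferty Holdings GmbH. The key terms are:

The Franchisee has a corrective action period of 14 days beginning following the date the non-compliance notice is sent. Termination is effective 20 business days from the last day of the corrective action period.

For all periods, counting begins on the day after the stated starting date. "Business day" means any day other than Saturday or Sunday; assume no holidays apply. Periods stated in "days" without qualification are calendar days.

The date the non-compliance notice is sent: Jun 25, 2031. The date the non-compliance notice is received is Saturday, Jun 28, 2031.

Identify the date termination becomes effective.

Aug 6, 2031

Adding 14 calendar days to Jun 25, 2031 gives Jul 9, 2031, which is the last day of the corrective action period.
From Wednesday, Jul 9, 2031, 20 business days (Jul 10, Jul 11, Jul 14, Jul 15, …, Aug 4, Aug 5, Aug 6, skipping weekends) brings us to Wednesday, Aug 6, 2031, which is the date termination becomes effective.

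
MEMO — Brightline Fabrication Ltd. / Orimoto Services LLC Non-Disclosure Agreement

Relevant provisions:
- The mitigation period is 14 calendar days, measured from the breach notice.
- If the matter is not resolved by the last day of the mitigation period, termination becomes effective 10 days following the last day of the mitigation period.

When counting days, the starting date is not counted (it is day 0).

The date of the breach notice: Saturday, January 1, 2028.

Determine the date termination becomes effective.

Adding 14 calendar days to January 1, 2028 gives January 15, 2028, which is the last day of the mitigation period.
The date termination becomes effective: January 15, 2028 + 10 days = January 25, 2028.

January 25, 2028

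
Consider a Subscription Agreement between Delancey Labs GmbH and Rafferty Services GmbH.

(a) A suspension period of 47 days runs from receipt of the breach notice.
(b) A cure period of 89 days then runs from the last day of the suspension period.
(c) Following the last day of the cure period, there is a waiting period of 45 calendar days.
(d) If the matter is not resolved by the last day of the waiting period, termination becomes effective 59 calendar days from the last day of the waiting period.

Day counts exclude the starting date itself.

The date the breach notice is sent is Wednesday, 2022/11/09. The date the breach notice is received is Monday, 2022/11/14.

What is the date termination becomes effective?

The last day of the suspension period: 2022/11/14 + 47 days = 2022/12/31.
The last day of the cure period: 2022/12/31 + 89 days = 2023/03/30.
The last day of the waiting period: 2023/03/30 + 45 days = 2023/05/14.
The date termination becomes effective: 2023/05/14 + 59 days = 2023/07/12.

2023/07/12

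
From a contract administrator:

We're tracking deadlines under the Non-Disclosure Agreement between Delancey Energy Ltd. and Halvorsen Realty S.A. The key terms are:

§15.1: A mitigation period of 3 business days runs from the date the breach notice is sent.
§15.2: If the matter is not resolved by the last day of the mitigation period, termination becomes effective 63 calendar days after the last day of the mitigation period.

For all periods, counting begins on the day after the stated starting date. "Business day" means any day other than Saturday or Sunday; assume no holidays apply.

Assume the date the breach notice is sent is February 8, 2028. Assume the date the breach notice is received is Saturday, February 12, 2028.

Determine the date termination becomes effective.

The last day of the mitigation period: counting 3 business days from Tuesday, February 8, 2028 (Feb 9, Feb 10, Feb 11, skipping weekends) reaches Friday, February 11, 2028.
Adding 63 calendar days to February 11, 2028 gives April 14, 2028, which is the date termination becomes effective.

April 14, 2028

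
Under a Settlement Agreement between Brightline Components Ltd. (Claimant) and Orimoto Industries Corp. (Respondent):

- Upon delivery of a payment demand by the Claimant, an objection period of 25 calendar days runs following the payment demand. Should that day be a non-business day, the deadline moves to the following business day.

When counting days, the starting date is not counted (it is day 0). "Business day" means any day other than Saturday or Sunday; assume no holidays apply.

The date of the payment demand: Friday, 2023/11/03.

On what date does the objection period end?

2023/11/28

The last day of the objection period: 2023/11/03 + 25 days = 2023/11/28. 2023/11/28 is a Tuesday, so no roll-forward applies.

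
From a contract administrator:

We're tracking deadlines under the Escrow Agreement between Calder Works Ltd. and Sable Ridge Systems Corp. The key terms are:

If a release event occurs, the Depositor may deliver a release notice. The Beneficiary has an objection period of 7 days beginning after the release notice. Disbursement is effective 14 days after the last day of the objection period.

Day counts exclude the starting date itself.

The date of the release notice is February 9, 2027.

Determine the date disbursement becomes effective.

Adding 7 calendar days to February 9, 2027 gives February 16, 2027, which is the last day of the objection period.
The date disbursement becomes effective: 14 calendar days after February 16, 2027 is March 2, 2027.

March 2, 2027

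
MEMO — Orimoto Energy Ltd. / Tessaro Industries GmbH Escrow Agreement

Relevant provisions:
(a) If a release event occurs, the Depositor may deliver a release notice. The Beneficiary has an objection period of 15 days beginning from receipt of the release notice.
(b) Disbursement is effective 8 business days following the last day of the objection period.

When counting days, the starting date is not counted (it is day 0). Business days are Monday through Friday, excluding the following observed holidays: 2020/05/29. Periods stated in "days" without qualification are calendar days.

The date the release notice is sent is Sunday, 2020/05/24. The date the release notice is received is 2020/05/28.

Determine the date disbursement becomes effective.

2020/06/24

The last day of the objection period: 2020/05/28 + 15 days = 2020/06/12.
From Friday, 2020/06/12, 8 business days (Jun 15, Jun 16, Jun 17, Jun 18, Jun 19, Jun 22, Jun 23, Jun 24, skipping weekends) brings us to Wednesday, 2020/06/24, which is the date disbursement becomes effective.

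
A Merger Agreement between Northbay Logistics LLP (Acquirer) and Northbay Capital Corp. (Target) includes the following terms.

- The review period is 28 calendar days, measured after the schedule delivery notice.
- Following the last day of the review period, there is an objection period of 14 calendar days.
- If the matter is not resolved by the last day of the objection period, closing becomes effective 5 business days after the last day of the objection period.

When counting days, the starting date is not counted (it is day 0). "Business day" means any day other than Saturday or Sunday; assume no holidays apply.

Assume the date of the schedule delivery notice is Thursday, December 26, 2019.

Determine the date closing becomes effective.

February 13, 2020

The last day of the review period: 28 calendar days after December 26, 2019 is January 23, 2020.
The last day of the objection period: January 23, 2020 + 14 days = February 6, 2020.
The date closing becomes effective: 5 business days after Thursday, February 6, 2020, skipping weekends — Feb 7, Feb 10, Feb 11, Feb 12, Feb 13 — lands on Thursday, February 13, 2020.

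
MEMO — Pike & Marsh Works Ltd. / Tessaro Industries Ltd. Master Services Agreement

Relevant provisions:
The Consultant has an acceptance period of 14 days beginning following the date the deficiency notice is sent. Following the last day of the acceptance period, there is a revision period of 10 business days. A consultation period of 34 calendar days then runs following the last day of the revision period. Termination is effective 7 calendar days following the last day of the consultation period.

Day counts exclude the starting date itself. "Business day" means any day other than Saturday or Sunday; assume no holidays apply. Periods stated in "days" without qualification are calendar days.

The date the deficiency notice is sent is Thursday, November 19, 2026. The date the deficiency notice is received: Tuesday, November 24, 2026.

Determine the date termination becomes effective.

The last day of the acceptance period: 14 calendar days after November 19, 2026 is December 3, 2026.
The last day of the revision period: counting 10 business days from Thursday, December 3, 2026 (Dec 4, Dec 7, Dec 8, Dec 9, Dec 10, Dec 11, Dec 14, Dec 15, Dec 16, Dec 17, skipping weekends) reaches Thursday, December 17, 2026.
The last day of the consultation period: 34 calendar days after December 17, 2026 is January 20, 2027.
Adding 7 calendar days to January 20, 2027 gives January 27, 2027, which is the date termination becomes effective.

January 27, 2027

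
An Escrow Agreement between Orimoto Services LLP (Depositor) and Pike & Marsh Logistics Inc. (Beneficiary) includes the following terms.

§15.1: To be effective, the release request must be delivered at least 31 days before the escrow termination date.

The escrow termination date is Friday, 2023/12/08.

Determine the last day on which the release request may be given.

Counting back 31 calendar days from 2023/12/08 gives 2023/11/07.

2023/11/07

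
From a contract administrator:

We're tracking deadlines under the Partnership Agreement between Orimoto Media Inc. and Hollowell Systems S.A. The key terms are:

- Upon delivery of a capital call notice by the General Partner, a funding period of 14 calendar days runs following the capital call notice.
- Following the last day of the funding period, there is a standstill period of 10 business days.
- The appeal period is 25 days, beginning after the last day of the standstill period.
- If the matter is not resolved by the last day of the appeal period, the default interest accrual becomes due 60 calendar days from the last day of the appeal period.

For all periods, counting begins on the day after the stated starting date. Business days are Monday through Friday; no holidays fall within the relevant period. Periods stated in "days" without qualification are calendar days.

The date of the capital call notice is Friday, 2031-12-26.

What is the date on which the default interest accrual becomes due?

2032-04-17

The last day of the funding period: 14 calendar days after 2031-12-26 is 2032-01-09.
The last day of the standstill period: counting 10 business days from Friday, 2032-01-09 (Jan 12, Jan 13, Jan 14, Jan 15, Jan 16, Jan 19, Jan 20, Jan 21, Jan 22, Jan 23, skipping weekends) reaches Friday, 2032-01-23.
The last day of the appeal period: 2032-01-23 + 25 days = 2032-02-17.
The date on which the default interest accrual becomes due: 60 calendar days after 2032-02-17 is 2032-04-17.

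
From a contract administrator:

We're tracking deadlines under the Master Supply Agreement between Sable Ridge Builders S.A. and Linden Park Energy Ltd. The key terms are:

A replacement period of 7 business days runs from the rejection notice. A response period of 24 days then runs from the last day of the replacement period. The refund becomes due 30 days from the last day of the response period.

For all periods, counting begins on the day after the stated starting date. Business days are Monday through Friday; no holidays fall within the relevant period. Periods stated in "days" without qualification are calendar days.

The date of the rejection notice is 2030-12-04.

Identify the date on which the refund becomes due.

2031-02-05

The last day of the replacement period: counting 7 business days from Wednesday, 2030-12-04 (Dec 5, Dec 6, Dec 9, Dec 10, Dec 11, Dec 12, Dec 13, skipping weekends) reaches Friday, 2030-12-13.
The last day of the response period: 2030-12-13 + 24 days = 2031-01-06.
The date on which the refund becomes due: 2031-01-06 + 30 days = 2031-02-05.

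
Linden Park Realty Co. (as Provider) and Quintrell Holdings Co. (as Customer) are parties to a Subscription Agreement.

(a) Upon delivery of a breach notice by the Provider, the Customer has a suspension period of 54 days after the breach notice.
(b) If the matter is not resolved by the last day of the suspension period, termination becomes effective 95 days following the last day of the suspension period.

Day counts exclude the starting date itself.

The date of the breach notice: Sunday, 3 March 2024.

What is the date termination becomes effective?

The last day of the suspension period: 54 calendar days after 3 March 2024 is 26 April 2024.
Adding 95 calendar days to 26 April 2024 gives 30 July 2024, which is the date termination becomes effective.

30 July 2024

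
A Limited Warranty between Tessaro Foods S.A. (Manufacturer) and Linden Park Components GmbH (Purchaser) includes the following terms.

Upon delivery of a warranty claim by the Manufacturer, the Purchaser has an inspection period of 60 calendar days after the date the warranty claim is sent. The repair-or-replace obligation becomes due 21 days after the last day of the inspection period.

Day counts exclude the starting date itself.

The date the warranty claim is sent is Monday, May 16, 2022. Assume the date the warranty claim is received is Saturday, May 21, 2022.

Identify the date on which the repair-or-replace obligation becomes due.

August 5, 2022

The last day of the inspection period: May 16, 2022 + 60 days = July 15, 2022.
The date on which the repair-or-replace obligation becomes due: July 15, 2022 + 21 days = August 5, 2022.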